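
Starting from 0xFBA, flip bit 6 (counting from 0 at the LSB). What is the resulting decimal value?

4090

x = 00111110111010
bit 6 is currently 0; toggle it via x ^ (1 << 6) = x ^ 64
→ 00111111111010 = 4090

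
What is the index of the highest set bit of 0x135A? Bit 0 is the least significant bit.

0x135A = 1001101011010
The topmost 1 is at position 12 (since 2^12 = 4096 ≤ 4954 < 8192).

12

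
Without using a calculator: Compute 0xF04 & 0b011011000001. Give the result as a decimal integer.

1536

0xF04 = 111100000100
b = 011011000001
AND → 011000000000 = 1536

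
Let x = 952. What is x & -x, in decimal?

x = 1110111000 = 952
-x (two's complement) = …0001001000
AND   = 0000001000 = 8
(x & -x isolates the lowest set bit of x.)

8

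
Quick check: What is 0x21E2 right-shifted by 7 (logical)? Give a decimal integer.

67

0x21E2 = 10000111100010
shift right by 7 → 00000001000011 = 67
(equivalently, floor(8674 / 128))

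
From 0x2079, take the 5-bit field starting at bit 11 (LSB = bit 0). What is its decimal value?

4

v = 0010000001111001
Shift right by 11: 00100
Mask low 5 bits: 00100 = 4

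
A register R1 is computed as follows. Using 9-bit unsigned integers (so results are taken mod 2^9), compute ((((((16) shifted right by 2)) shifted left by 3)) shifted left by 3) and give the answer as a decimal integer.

16 = 000010000
→ shifted right by 2 → 000000100 = 4
→ shifted left by 3 (mod 2^9) → 000100000 = 32
→ shifted left by 3 (mod 2^9) → 100000000 = 256

256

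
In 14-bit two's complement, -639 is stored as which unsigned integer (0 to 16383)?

15745

639 in 14 bits: 00001001111111
Invert: 11110110000000
Add 1:  11110110000001 = 15745
(Check: 2^14 - 639 = 16384 - 639 = 15745.)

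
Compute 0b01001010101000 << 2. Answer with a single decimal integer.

x = 001001010101000
shift left by 2 → 100101010100000 = 19104
(equivalently, 4776 × 2^2 = 4776 × 4)

19104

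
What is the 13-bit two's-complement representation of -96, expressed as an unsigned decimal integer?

96 in 13 bits: 0000001100000
Invert: 1111110011111
Add 1:  1111110100000 = 8096
(Check: 2^13 - 96 = 8192 - 96 = 8096.)

8096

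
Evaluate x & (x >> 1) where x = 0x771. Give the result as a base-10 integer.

816

x = 11101110001 = 1905
x>>1 = 01110111000
AND  = 01100110000 = 816
(x & (x >> 1) has a 1 wherever x has two consecutive 1 bits.)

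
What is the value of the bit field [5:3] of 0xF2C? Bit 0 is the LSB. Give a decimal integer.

5

v = 111100101100
Shift right by 3: 111100101
Mask low 3 bits: 101 = 5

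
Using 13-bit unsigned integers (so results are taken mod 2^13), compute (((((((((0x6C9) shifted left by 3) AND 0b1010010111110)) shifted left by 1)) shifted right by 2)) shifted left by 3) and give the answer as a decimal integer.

0x6C9 = 0011011001001
→ shifted left by 3 (mod 2^13) → 1011001001000 = 5704
0b1010010111110 = 1010010111110
→ AND → 1010000001000 = 5128
→ shifted left by 1 (mod 2^13) → 0100000010000 = 2064
→ shifted right by 2 → 0001000000100 = 516
→ shifted left by 3 (mod 2^13) → 1000000100000 = 4128

4128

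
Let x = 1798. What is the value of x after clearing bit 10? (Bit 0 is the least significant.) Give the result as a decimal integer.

x = 11100000110
bit 10 is currently 1; clear it via x & ~(1 << 10) = x & ~1024
→ 01100000110 = 774

774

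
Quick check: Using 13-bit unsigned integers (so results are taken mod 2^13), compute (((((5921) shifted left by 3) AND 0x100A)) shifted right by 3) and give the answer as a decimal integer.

5921 = 1011100100001
→ shifted left by 3 (mod 2^13) → 1100100001000 = 6408
0x100A = 1000000001010
→ AND → 1000000001000 = 4104
→ shifted right by 3 → 0001000000001 = 513

513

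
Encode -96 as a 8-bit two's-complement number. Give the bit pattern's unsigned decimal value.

160

96 in 8 bits: 01100000
Invert: 10011111
Add 1:  10100000 = 160
(Check: 2^8 - 96 = 256 - 96 = 160.)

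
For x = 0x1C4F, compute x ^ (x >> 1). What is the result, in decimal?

x = 1110001001111 = 7247
x>>1 = 0111000100111
XOR  = 1001001101000 = 4712
(x ^ (x >> 1) gives the standard binary-reflected Gray code of x.)

4712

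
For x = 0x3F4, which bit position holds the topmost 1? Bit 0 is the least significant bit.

0x3F4 = 1111110100
The topmost 1 is at position 9 (since 2^9 = 512 ≤ 1012 < 1024).

9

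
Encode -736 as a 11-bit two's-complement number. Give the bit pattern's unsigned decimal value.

1312

736 in 11 bits: 01011100000
Invert: 10100011111
Add 1:  10100100000 = 1312
(Check: 2^11 - 736 = 2048 - 736 = 1312.)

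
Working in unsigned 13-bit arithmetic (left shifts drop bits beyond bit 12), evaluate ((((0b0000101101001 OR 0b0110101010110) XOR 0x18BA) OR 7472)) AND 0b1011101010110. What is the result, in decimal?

5460

0b0000101101001 = 0000101101001
0b0110101010110 = 0110101010110
→ OR → 0110101111111 = 3455
0x18BA = 1100010111010
→ XOR → 1010111000101 = 5573
7472 = 1110100110000
→ OR → 1110111110101 = 7669
0b1011101010110 = 1011101010110
→ AND → 1010101010100 = 5460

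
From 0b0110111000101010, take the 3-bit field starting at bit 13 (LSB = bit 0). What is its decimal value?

3

v = 0110111000101010
Shift right by 13: 011
Mask low 3 bits: 011 = 3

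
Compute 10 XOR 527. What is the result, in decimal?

517

10 = 0000001010
527 = 1000001111
XOR → 1000000101 = 517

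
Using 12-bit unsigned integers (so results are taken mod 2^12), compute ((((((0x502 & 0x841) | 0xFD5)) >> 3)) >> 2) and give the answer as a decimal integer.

0x502 = 010100000010
0x841 = 100001000001
→ & → 000000000000 = 0
0xFD5 = 111111010101
→ | → 111111010101 = 4053
→ >> 3 → 000111111010 = 506
→ >> 2 → 000001111110 = 126

126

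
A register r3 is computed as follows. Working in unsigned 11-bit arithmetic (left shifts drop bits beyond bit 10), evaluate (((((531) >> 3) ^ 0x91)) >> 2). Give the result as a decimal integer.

531 = 01000010011
→ >> 3 → 00001000010 = 66
0x91 = 00010010001
→ ^ → 00011010011 = 211
→ >> 2 → 00000110100 = 52

52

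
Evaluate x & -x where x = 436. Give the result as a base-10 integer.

x = 110110100 = 436
-x (two's complement) = …001001100
AND   = 000000100 = 4
(x & -x isolates the lowest set bit of x.)

4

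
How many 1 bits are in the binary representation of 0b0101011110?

n = 101011110
Count the 1s: 1 + 1 + 1 + 1 + 1 + 1 = 6

6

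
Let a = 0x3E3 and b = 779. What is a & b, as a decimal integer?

0x3E3 = 1111100011
779 = 1100001011
AND → 1100000011 = 771

771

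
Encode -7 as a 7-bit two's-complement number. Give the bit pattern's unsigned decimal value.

7 in 7 bits: 0000111
Invert: 1111000
Add 1:  1111001 = 121
(Check: 2^7 - 7 = 128 - 7 = 121.)

121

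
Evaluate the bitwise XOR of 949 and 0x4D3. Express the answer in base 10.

1894

949 = 01110110101
0x4D3 = 10011010011
XOR → 11101100110 = 1894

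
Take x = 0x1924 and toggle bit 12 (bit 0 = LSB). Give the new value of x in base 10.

x = 1100100100100
bit 12 is currently 1; toggle it via x ^ (1 << 12) = x ^ 4096
→ 0100100100100 = 2340

2340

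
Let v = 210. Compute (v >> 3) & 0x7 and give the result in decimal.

v = 11010010
Shift right by 3: 11010
Mask low 3 bits: 010 = 2

2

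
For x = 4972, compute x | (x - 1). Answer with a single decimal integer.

x = 1001101101100 = 4972
x - 1 = 1001101101011
OR    = 1001101101111 = 4975
(x | (x - 1) sets all bits below the lowest set bit.)

4975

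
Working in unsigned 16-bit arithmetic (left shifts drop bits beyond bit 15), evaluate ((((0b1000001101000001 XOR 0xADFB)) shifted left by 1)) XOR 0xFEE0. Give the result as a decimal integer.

41876

0b1000001101000001 = 1000001101000001
0xADFB = 1010110111111011
→ XOR → 0010111010111010 = 11962
→ shifted left by 1 (mod 2^16) → 0101110101110100 = 23924
0xFEE0 = 1111111011100000
→ XOR → 1010001110010100 = 41876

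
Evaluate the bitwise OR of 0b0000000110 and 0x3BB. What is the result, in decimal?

a = 0000000110
0x3BB = 1110111011
 OR → 1110111111 = 959

959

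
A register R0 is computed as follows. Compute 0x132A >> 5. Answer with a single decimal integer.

0x132A = 1001100101010
shift right by 5 → 0000010011001 = 153
(equivalently, floor(4906 / 32))

153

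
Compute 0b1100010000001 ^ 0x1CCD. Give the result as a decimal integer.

1100

a = 1100010000001
0x1CCD = 1110011001101
XOR → 0010001001100 = 1100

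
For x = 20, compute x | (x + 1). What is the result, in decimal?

21

x = 10100 = 20
x + 1 = 10101
OR    = 10101 = 21
(x | (x + 1) sets the lowest cleared bit.)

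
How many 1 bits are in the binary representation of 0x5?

0x5 = 101
Count the 1s: 1 + 1 = 2

2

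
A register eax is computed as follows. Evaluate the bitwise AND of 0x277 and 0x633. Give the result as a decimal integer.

0x277 = 01001110111
0x633 = 11000110011
AND → 01000110011 = 563

563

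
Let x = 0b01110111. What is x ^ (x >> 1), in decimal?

76

x = 1110111 = 119
x>>1 = 0111011
XOR  = 1001100 = 76
(x ^ (x >> 1) gives the standard binary-reflected Gray code of x.)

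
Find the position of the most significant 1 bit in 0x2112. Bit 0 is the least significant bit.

0x2112 = 10000100010010
The topmost 1 is at position 13 (since 2^13 = 8192 ≤ 8466 < 16384).

13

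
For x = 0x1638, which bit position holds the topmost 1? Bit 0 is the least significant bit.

12

0x1638 = 1011000111000
The topmost 1 is at position 12 (since 2^12 = 4096 ≤ 5688 < 8192).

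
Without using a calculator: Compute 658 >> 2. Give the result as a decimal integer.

164

658 = 1010010010
shift right by 2 → 0010100100 = 164
(equivalently, floor(658 / 4))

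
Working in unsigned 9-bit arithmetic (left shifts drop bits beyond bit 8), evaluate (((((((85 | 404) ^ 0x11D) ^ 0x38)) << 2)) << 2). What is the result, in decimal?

85 = 001010101
404 = 110010100
→ | → 111010101 = 469
0x11D = 100011101
→ ^ → 011001000 = 200
0x38 = 000111000
→ ^ → 011110000 = 240
→ << 2 (mod 2^9) → 111000000 = 448
→ << 2 (mod 2^9) → 100000000 = 256

256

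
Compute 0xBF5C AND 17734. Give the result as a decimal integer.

1348

0xBF5C = 1011111101011100
17734 = 0100010101000110
AND → 0000010101000100 = 1348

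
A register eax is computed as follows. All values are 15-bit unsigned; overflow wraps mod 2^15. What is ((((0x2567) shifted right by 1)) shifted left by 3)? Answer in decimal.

5528

0x2567 = 010010101100111
→ shifted right by 1 → 001001010110011 = 4787
→ shifted left by 3 (mod 2^15) → 001010110011000 = 5528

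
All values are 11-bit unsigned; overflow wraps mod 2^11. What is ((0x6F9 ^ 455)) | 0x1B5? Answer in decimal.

0x6F9 = 11011111001
455 = 00111000111
→ ^ → 11100111110 = 1854
0x1B5 = 00110110101
→ | → 11110111111 = 1983

1983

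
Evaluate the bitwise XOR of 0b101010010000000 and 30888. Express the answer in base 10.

11304

a = 101010010000000
30888 = 111100010101000
XOR → 010110000101000 = 11304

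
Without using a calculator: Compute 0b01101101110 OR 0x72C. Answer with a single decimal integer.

1902

a = 01101101110
0x72C = 11100101100
 OR → 11101101110 = 1902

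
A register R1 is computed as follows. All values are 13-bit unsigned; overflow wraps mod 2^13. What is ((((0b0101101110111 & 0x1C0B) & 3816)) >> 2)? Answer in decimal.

0b0101101110111 = 0101101110111
0x1C0B = 1110000001011
→ & → 0100000000011 = 2051
3816 = 0111011101000
→ & → 0100000000000 = 2048
→ >> 2 → 0001000000000 = 512

512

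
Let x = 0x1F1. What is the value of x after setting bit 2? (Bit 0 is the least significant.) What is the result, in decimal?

501

x = 111110001
bit 2 is currently 0; set it via x | (1 << 2) = x | 4
→ 111110101 = 501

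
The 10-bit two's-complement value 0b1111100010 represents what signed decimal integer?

pattern = 1111100010 (MSB is 1 ⇒ negative)
Invert: 0000011101, add 1 → 0000011110 = 30, so the value is -30.
(Equivalently: 994 - 2^10 = 994 - 1024 = -30.)

-30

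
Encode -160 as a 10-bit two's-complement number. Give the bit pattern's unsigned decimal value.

864

160 in 10 bits: 0010100000
Invert: 1101011111
Add 1:  1101100000 = 864
(Check: 2^10 - 160 = 1024 - 160 = 864.)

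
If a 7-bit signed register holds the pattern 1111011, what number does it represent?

-5

pattern = 1111011 (MSB is 1 ⇒ negative)
Invert: 0000100, add 1 → 0000101 = 5, so the value is -5.
(Equivalently: 123 - 2^7 = 123 - 128 = -5.)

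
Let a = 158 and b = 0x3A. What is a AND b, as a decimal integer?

158 = 10011110
0x3A = 00111010
AND → 00011010 = 26

26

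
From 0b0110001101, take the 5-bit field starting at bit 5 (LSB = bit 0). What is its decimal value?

v = 0110001101
Shift right by 5: 01100
Mask low 5 bits: 01100 = 12

12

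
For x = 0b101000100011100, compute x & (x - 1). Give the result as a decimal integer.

x = 101000100011100 = 20764
x - 1 = 101000100011011
AND   = 101000100011000 = 20760
(x & (x - 1) clears the lowest set bit of x.)

20760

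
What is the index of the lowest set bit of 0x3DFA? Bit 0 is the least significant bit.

1

0x3DFA = 11110111111010
Trailing zeros: 1, so the lowest set bit is bit 1 (value 2).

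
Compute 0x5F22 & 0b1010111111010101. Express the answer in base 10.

3840

0x5F22 = 0101111100100010
b = 1010111111010101
AND → 0000111100000000 = 3840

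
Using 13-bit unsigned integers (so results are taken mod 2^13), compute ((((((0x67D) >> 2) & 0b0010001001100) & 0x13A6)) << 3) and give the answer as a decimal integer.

32

0x67D = 0011001111101
→ >> 2 → 0000110011111 = 415
0b0010001001100 = 0010001001100
→ & → 0000000001100 = 12
0x13A6 = 1001110100110
→ & → 0000000000100 = 4
→ << 3 (mod 2^13) → 0000000100000 = 32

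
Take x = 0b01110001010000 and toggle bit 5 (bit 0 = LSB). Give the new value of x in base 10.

7280

x = 01110001010000
bit 5 is currently 0; toggle it via x ^ (1 << 5) = x ^ 32
→ 01110001110000 = 7280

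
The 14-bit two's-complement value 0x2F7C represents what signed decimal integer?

pattern = 10111101111100 (MSB is 1 ⇒ negative)
Invert: 01000010000011, add 1 → 01000010000100 = 4228, so the value is -4228.
(Equivalently: 12156 - 2^14 = 12156 - 16384 = -4228.)

-4228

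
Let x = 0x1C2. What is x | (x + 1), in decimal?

x = 111000010 = 450
x + 1 = 111000011
OR    = 111000011 = 451
(x | (x + 1) sets the lowest cleared bit.)

451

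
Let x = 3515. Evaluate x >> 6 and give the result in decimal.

3515 = 110110111011
shift right by 6 → 000000110110 = 54
(equivalently, floor(3515 / 64))

54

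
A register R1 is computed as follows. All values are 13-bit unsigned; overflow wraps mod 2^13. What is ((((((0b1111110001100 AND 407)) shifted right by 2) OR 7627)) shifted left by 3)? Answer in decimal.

0b1111110001100 = 1111110001100
407 = 0000110010111
→ AND → 0000110000100 = 388
→ shifted right by 2 → 0000001100001 = 97
7627 = 1110111001011
→ OR → 1110111101011 = 7659
→ shifted left by 3 (mod 2^13) → 0111101011000 = 3928

3928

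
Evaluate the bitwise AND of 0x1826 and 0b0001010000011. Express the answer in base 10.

0x1826 = 1100000100110
b = 0001010000011
AND → 0000000000010 = 2

2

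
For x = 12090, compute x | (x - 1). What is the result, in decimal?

12091

x = 10111100111010 = 12090
x - 1 = 10111100111001
OR    = 10111100111011 = 12091
(x | (x - 1) sets all bits below the lowest set bit.)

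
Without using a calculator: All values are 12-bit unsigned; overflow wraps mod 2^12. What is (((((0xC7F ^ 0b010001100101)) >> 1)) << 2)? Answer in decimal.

52

0xC7F = 110001111111
0b010001100101 = 010001100101
→ ^ → 100000011010 = 2074
→ >> 1 → 010000001101 = 1037
→ << 2 (mod 2^12) → 000000110100 = 52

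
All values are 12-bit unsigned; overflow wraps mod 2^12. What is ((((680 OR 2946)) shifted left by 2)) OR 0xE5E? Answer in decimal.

3838

680 = 001010101000
2946 = 101110000010
→ OR → 101110101010 = 2986
→ shifted left by 2 (mod 2^12) → 111010101000 = 3752
0xE5E = 111001011110
→ OR → 111011111110 = 3838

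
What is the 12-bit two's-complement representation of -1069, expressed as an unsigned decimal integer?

3027

1069 in 12 bits: 010000101101
Invert: 101111010010
Add 1:  101111010011 = 3027
(Check: 2^12 - 1069 = 4096 - 1069 = 3027.)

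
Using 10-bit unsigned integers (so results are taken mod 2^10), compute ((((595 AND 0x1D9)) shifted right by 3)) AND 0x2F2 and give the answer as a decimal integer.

595 = 1001010011
0x1D9 = 0111011001
→ AND → 0001010001 = 81
→ shifted right by 3 → 0000001010 = 10
0x2F2 = 1011110010
→ AND → 0000000010 = 2

2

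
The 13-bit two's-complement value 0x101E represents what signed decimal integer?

-4066

pattern = 1000000011110 (MSB is 1 ⇒ negative)
Invert: 0111111100001, add 1 → 0111111100010 = 4066, so the value is -4066.
(Equivalently: 4126 - 2^13 = 4126 - 8192 = -4066.)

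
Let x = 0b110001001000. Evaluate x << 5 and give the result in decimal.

100608

x = 00000110001001000
shift left by 5 → 11000100100000000 = 100608
(equivalently, 3144 × 2^5 = 3144 × 32)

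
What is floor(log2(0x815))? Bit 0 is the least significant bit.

11

0x815 = 100000010101
The topmost 1 is at position 11 (since 2^11 = 2048 ≤ 2069 < 4096).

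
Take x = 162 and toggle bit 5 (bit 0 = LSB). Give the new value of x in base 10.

130

x = 010100010
bit 5 is currently 1; toggle it via x ^ (1 << 5) = x ^ 32
→ 010000010 = 130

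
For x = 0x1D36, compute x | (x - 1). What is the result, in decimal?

x = 1110100110110 = 7478
x - 1 = 1110100110101
OR    = 1110100110111 = 7479
(x | (x - 1) sets all bits below the lowest set bit.)

7479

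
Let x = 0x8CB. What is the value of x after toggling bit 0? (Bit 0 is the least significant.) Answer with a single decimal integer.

x = 00100011001011
bit 0 is currently 1; toggle it via x ^ (1 << 0) = x ^ 1
→ 00100011001010 = 2250

2250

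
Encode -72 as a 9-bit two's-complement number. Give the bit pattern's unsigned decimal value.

440

72 in 9 bits: 001001000
Invert: 110110111
Add 1:  110111000 = 440
(Check: 2^9 - 72 = 512 - 72 = 440.)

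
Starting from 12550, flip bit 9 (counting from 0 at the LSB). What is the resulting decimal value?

13062

x = 011000100000110
bit 9 is currently 0; toggle it via x ^ (1 << 9) = x ^ 512
→ 011001100000110 = 13062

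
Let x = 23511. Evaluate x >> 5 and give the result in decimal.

734

23511 = 101101111010111
shift right by 5 → 000001011011110 = 734
(equivalently, floor(23511 / 32))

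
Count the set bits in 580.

3

580 = 1001000100
Count the 1s: 1 + 1 + 1 = 3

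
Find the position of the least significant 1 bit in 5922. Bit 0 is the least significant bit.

1

5922 = 1011100100010
Trailing zeros: 1, so the lowest set bit is bit 1 (value 2).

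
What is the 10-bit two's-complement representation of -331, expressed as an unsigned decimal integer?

331 in 10 bits: 0101001011
Invert: 1010110100
Add 1:  1010110101 = 693
(Check: 2^10 - 331 = 1024 - 331 = 693.)

693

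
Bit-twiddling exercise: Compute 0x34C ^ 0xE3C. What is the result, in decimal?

0x34C = 001101001100
0xE3C = 111000111100
XOR → 110101110000 = 3440

3440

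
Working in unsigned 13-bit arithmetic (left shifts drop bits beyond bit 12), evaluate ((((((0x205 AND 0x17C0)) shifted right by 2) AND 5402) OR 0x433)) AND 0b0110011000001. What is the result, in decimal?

0x205 = 0001000000101
0x17C0 = 1011111000000
→ AND → 0001000000000 = 512
→ shifted right by 2 → 0000010000000 = 128
5402 = 1010100011010
→ AND → 0000000000000 = 0
0x433 = 0010000110011
→ OR → 0010000110011 = 1075
0b0110011000001 = 0110011000001
→ AND → 0010000000001 = 1025

1025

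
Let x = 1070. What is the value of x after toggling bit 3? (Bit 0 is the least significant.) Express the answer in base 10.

1062

x = 010000101110
bit 3 is currently 1; toggle it via x ^ (1 << 3) = x ^ 8
→ 010000100110 = 1062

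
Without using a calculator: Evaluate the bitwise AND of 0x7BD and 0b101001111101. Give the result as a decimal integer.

573

0x7BD = 011110111101
b = 101001111101
AND → 001000111101 = 573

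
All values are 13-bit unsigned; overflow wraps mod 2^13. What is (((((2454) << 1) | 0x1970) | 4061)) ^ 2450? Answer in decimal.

5743

2454 = 0100110010110
→ << 1 (mod 2^13) → 1001100101100 = 4908
0x1970 = 1100101110000
→ | → 1101101111100 = 7036
4061 = 0111111011101
→ | → 1111111111101 = 8189
2450 = 0100110010010
→ ^ → 1011001101111 = 5743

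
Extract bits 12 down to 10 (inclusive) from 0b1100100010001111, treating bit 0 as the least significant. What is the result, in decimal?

v = 1100100010001111
Shift right by 10: 110010
Mask low 3 bits: 010 = 2

2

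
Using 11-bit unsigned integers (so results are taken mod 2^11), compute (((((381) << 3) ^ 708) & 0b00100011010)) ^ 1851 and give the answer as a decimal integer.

1587

381 = 00101111101
→ << 3 (mod 2^11) → 01111101000 = 1000
708 = 01011000100
→ ^ → 00100101100 = 300
0b00100011010 = 00100011010
→ & → 00100001000 = 264
1851 = 11100111011
→ ^ → 11000110011 = 1587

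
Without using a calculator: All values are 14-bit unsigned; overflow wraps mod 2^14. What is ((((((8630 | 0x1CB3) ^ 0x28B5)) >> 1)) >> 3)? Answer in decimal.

336

8630 = 10000110110110
0x1CB3 = 01110010110011
→ | → 11110110110111 = 15799
0x28B5 = 10100010110101
→ ^ → 01010100000010 = 5378
→ >> 1 → 00101010000001 = 2689
→ >> 3 → 00000101010000 = 336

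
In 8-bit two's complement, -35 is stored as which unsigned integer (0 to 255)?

35 in 8 bits: 00100011
Invert: 11011100
Add 1:  11011101 = 221
(Check: 2^8 - 35 = 256 - 35 = 221.)

221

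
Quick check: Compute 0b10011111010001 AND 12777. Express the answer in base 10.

a = 10011111010001
12777 = 11000111101001
AND → 10000111000001 = 8641

8641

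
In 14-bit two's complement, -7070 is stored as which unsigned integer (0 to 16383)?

9314

7070 in 14 bits: 01101110011110
Invert: 10010001100001
Add 1:  10010001100010 = 9314
(Check: 2^14 - 7070 = 16384 - 7070 = 9314.)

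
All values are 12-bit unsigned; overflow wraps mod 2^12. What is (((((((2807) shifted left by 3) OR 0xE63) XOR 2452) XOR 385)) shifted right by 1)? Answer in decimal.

1015

2807 = 101011110111
→ shifted left by 3 (mod 2^12) → 011110111000 = 1976
0xE63 = 111001100011
→ OR → 111111111011 = 4091
2452 = 100110010100
→ XOR → 011001101111 = 1647
385 = 000110000001
→ XOR → 011111101110 = 2030
→ shifted right by 1 → 001111110111 = 1015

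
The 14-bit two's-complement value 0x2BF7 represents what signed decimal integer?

pattern = 10101111110111 (MSB is 1 ⇒ negative)
Invert: 01010000001000, add 1 → 01010000001001 = 5129, so the value is -5129.
(Equivalently: 11255 - 2^14 = 11255 - 16384 = -5129.)

-5129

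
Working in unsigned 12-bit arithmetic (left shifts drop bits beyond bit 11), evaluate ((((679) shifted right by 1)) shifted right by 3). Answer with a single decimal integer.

679 = 001010100111
→ shifted right by 1 → 000101010011 = 339
→ shifted right by 3 → 000000101010 = 42

42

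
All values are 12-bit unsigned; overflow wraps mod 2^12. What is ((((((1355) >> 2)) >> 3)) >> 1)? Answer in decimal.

21

1355 = 010101001011
→ >> 2 → 000101010010 = 338
→ >> 3 → 000000101010 = 42
→ >> 1 → 000000010101 = 21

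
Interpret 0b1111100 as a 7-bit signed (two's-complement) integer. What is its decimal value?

-4

pattern = 1111100 (MSB is 1 ⇒ negative)
Invert: 0000011, add 1 → 0000100 = 4, so the value is -4.
(Equivalently: 124 - 2^7 = 124 - 128 = -4.)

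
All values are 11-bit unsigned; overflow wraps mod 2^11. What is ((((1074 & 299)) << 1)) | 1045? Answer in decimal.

1109

1074 = 10000110010
299 = 00100101011
→ & → 00000100010 = 34
→ << 1 (mod 2^11) → 00001000100 = 68
1045 = 10000010101
→ | → 10001010101 = 1109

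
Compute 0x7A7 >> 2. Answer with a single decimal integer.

489

0x7A7 = 11110100111
shift right by 2 → 00111101001 = 489
(equivalently, floor(1959 / 4))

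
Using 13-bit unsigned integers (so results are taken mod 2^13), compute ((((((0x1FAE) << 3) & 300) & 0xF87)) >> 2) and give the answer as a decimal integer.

64

0x1FAE = 1111110101110
→ << 3 (mod 2^13) → 1110101110000 = 7536
300 = 0000100101100
→ & → 0000100100000 = 288
0xF87 = 0111110000111
→ & → 0000100000000 = 256
→ >> 2 → 0000001000000 = 64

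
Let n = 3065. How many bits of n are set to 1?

3065 = 101111111001
Count the 1s: 1 + 1 + 1 + 1 + 1 + 1 + 1 + 1 + 1 = 9

9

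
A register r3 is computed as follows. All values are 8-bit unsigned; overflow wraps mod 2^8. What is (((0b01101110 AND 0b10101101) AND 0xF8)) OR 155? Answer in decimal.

0b01101110 = 01101110
0b10101101 = 10101101
→ AND → 00101100 = 44
0xF8 = 11111000
→ AND → 00101000 = 40
155 = 10011011
→ OR → 10111011 = 187

187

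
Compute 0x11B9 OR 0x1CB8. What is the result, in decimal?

7609

0x11B9 = 1000110111001
0x1CB8 = 1110010111000
 OR → 1110110111001 = 7609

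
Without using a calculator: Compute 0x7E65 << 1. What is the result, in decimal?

0x7E65 = 0111111001100101
shift left by 1 → 1111110011001010 = 64714
(equivalently, 32357 × 2^1 = 32357 × 2)

64714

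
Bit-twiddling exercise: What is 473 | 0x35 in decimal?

473 = 111011001
0x35 = 000110101
 OR → 111111101 = 509

509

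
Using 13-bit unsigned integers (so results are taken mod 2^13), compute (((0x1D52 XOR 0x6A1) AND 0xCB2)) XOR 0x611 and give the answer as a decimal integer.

3747

0x1D52 = 1110101010010
0x6A1 = 0011010100001
→ XOR → 1101111110011 = 7155
0xCB2 = 0110010110010
→ AND → 0100010110010 = 2226
0x611 = 0011000010001
→ XOR → 0111010100011 = 3747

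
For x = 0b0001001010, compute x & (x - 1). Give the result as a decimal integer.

x = 1001010 = 74
x - 1 = 1001001
AND   = 1001000 = 72
(x & (x - 1) clears the lowest set bit of x.)

72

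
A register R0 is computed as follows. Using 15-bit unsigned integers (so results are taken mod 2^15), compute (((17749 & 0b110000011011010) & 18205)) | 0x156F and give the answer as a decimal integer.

21887

17749 = 100010101010101
0b110000011011010 = 110000011011010
→ & → 100000001010000 = 16464
18205 = 100011100011101
→ & → 100000000010000 = 16400
0x156F = 001010101101111
→ | → 101010101111111 = 21887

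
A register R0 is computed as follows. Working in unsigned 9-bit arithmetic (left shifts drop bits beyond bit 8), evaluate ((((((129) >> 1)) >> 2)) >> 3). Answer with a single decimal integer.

2

129 = 010000001
→ >> 1 → 001000000 = 64
→ >> 2 → 000010000 = 16
→ >> 3 → 000000010 = 2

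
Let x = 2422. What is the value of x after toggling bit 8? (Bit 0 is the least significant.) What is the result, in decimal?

2166

x = 0100101110110
bit 8 is currently 1; toggle it via x ^ (1 << 8) = x ^ 256
→ 0100001110110 = 2166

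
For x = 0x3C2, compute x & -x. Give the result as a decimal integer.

x = 1111000010 = 962
-x (two's complement) = …0000111110
AND   = 0000000010 = 2
(x & -x isolates the lowest set bit of x.)

2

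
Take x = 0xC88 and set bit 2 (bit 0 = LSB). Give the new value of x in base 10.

x = 0110010001000
bit 2 is currently 0; set it via x | (1 << 2) = x | 4
→ 0110010001100 = 3212

3212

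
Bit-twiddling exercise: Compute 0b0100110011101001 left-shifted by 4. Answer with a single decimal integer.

x = 0000100110011101001
shift left by 4 → 1001100111010010000 = 315024
(equivalently, 19689 × 2^4 = 19689 × 16)

315024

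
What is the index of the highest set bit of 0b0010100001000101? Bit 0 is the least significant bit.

13

0b0010100001000101 = 10100001000101
The topmost 1 is at position 13 (since 2^13 = 8192 ≤ 10309 < 16384).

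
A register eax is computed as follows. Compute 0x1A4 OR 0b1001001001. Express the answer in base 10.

1005

0x1A4 = 0110100100
b = 1001001001
 OR → 1111101101 = 1005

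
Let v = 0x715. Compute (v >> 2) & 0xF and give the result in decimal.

5

v = 00011100010101
Shift right by 2: 000111000101
Mask low 4 bits: 0101 = 5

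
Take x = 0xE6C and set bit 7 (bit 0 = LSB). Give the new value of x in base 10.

x = 000111001101100
bit 7 is currently 0; set it via x | (1 << 7) = x | 128
→ 000111011101100 = 3820

3820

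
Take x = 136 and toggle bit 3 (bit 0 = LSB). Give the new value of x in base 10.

128

x = 00010001000
bit 3 is currently 1; toggle it via x ^ (1 << 3) = x ^ 8
→ 00010000000 = 128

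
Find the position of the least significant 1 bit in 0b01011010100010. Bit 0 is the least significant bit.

1

0b01011010100010 = 1011010100010
Trailing zeros: 1, so the lowest set bit is bit 1 (value 2).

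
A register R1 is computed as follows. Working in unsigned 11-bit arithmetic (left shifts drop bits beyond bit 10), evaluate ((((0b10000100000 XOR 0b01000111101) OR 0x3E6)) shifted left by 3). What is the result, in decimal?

0b10000100000 = 10000100000
0b01000111101 = 01000111101
→ XOR → 11000011101 = 1565
0x3E6 = 01111100110
→ OR → 11111111111 = 2047
→ shifted left by 3 (mod 2^11) → 11111111000 = 2040

2040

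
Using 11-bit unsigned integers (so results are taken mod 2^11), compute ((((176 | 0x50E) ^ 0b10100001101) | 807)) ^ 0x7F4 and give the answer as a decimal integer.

1091

176 = 00010110000
0x50E = 10100001110
→ | → 10110111110 = 1470
0b10100001101 = 10100001101
→ ^ → 00010110011 = 179
807 = 01100100111
→ | → 01110110111 = 951
0x7F4 = 11111110100
→ ^ → 10001000011 = 1091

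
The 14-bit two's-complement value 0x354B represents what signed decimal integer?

-2741

pattern = 11010101001011 (MSB is 1 ⇒ negative)
Invert: 00101010110100, add 1 → 00101010110101 = 2741, so the value is -2741.
(Equivalently: 13643 - 2^14 = 13643 - 16384 = -2741.)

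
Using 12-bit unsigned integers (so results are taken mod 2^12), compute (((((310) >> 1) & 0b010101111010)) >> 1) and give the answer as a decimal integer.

310 = 000100110110
→ >> 1 → 000010011011 = 155
0b010101111010 = 010101111010
→ & → 000000011010 = 26
→ >> 1 → 000000001101 = 13

13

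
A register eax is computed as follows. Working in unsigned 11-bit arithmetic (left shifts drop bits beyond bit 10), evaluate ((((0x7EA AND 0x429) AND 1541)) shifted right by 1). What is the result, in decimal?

0x7EA = 11111101010
0x429 = 10000101001
→ AND → 10000101000 = 1064
1541 = 11000000101
→ AND → 10000000000 = 1024
→ shifted right by 1 → 01000000000 = 512

512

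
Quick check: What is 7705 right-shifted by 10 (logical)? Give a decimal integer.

7

7705 = 1111000011001
shift right by 10 → 0000000000111 = 7
(equivalently, floor(7705 / 1024))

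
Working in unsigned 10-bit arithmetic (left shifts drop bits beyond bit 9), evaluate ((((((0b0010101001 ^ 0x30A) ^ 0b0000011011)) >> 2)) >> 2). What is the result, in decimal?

0b0010101001 = 0010101001
0x30A = 1100001010
→ ^ → 1110100011 = 931
0b0000011011 = 0000011011
→ ^ → 1110111000 = 952
→ >> 2 → 0011101110 = 238
→ >> 2 → 0000111011 = 59

59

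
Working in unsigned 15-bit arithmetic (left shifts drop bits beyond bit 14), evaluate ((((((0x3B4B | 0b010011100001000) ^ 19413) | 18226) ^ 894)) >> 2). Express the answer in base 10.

7472

0x3B4B = 011101101001011
0b010011100001000 = 010011100001000
→ | → 011111101001011 = 16203
19413 = 100101111010101
→ ^ → 111010010011110 = 29854
18226 = 100011100110010
→ | → 111011110111110 = 30654
894 = 000001101111110
→ ^ → 111010011000000 = 29888
→ >> 2 → 001110100110000 = 7472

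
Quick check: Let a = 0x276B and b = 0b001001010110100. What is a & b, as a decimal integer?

0x276B = 10011101101011
b = 01001010110100
AND → 00001000100000 = 544

544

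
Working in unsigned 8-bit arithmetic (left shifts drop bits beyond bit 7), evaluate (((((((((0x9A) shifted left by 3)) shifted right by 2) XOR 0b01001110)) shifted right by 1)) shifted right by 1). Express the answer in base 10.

0x9A = 10011010
→ shifted left by 3 (mod 2^8) → 11010000 = 208
→ shifted right by 2 → 00110100 = 52
0b01001110 = 01001110
→ XOR → 01111010 = 122
→ shifted right by 1 → 00111101 = 61
→ shifted right by 1 → 00011110 = 30

30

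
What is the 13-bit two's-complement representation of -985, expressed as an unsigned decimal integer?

985 in 13 bits: 0001111011001
Invert: 1110000100110
Add 1:  1110000100111 = 7207
(Check: 2^13 - 985 = 8192 - 985 = 7207.)

7207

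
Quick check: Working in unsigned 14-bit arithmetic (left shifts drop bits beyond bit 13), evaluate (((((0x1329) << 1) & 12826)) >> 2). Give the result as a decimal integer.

0x1329 = 01001100101001
→ << 1 (mod 2^14) → 10011001010010 = 9810
12826 = 11001000011010
→ & → 10001000010010 = 8722
→ >> 2 → 00100010000100 = 2180

2180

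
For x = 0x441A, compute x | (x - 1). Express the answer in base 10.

x = 100010000011010 = 17434
x - 1 = 100010000011001
OR    = 100010000011011 = 17435
(x | (x - 1) sets all bits below the lowest set bit.)

17435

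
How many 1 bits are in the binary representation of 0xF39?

8

0xF39 = 111100111001
Count the 1s: 1 + 1 + 1 + 1 + 1 + 1 + 1 + 1 = 8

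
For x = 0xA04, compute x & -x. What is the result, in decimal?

x = 101000000100 = 2564
-x (two's complement) = …010111111100
AND   = 000000000100 = 4
(x & -x isolates the lowest set bit of x.)

4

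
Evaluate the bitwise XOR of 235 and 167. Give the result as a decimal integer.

76

235 = 11101011
167 = 10100111
XOR → 01001100 = 76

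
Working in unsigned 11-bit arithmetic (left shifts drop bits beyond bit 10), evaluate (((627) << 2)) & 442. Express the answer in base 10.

392

627 = 01001110011
→ << 2 (mod 2^11) → 00111001100 = 460
442 = 00110111010
→ & → 00110001000 = 392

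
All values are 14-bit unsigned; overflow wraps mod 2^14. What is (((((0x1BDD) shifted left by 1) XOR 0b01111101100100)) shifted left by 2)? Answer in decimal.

0x1BDD = 01101111011101
→ shifted left by 1 (mod 2^14) → 11011110111010 = 14266
0b01111101100100 = 01111101100100
→ XOR → 10100011011110 = 10462
→ shifted left by 2 (mod 2^14) → 10001101111000 = 9080

9080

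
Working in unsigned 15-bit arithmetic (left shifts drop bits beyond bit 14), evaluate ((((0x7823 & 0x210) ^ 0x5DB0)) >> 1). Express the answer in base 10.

0x7823 = 111100000100011
0x210 = 000001000010000
→ & → 000000000000000 = 0
0x5DB0 = 101110110110000
→ ^ → 101110110110000 = 23984
→ >> 1 → 010111011011000 = 11992

11992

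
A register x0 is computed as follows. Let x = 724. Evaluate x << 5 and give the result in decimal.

724 = 000001011010100
shift left by 5 → 101101010000000 = 23168
(equivalently, 724 × 2^5 = 724 × 32)

23168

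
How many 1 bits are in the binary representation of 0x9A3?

6

0x9A3 = 100110100011
Count the 1s: 1 + 1 + 1 + 1 + 1 + 1 = 6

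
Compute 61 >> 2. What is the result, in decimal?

15

61 = 111101
shift right by 2 → 001111 = 15
(equivalently, floor(61 / 4))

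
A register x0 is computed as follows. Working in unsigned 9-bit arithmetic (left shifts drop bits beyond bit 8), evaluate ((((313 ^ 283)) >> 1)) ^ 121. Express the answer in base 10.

104

313 = 100111001
283 = 100011011
→ ^ → 000100010 = 34
→ >> 1 → 000010001 = 17
121 = 001111001
→ ^ → 001101000 = 104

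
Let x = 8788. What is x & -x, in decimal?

x = 10001001010100 = 8788
-x (two's complement) = …01110110101100
AND   = 00000000000100 = 4
(x & -x isolates the lowest set bit of x.)

4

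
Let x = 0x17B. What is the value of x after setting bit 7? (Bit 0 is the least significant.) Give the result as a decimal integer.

507

x = 101111011
bit 7 is currently 0; set it via x | (1 << 7) = x | 128
→ 111111011 = 507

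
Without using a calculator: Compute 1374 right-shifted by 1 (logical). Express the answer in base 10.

687

1374 = 10101011110
shift right by 1 → 01010101111 = 687
(equivalently, floor(1374 / 2))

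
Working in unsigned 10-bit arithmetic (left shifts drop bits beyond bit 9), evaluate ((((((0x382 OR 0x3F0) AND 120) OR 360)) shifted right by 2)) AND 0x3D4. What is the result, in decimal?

0x382 = 1110000010
0x3F0 = 1111110000
→ OR → 1111110010 = 1010
120 = 0001111000
→ AND → 0001110000 = 112
360 = 0101101000
→ OR → 0101111000 = 376
→ shifted right by 2 → 0001011110 = 94
0x3D4 = 1111010100
→ AND → 0001010100 = 84

84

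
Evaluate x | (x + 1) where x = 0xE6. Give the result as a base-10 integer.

231

x = 11100110 = 230
x + 1 = 11100111
OR    = 11100111 = 231
(x | (x + 1) sets the lowest cleared bit.)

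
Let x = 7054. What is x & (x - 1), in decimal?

x = 1101110001110 = 7054
x - 1 = 1101110001101
AND   = 1101110001100 = 7052
(x & (x - 1) clears the lowest set bit of x.)

7052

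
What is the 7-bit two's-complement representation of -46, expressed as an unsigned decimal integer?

46 in 7 bits: 0101110
Invert: 1010001
Add 1:  1010010 = 82
(Check: 2^7 - 46 = 128 - 46 = 82.)

82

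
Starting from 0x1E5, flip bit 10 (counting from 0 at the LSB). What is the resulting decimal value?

x = 00111100101
bit 10 is currently 0; toggle it via x ^ (1 << 10) = x ^ 1024
→ 10111100101 = 1509

1509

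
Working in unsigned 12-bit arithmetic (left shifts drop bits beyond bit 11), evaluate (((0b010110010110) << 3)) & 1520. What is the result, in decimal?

1200

0b010110010110 = 010110010110
→ << 3 (mod 2^12) → 110010110000 = 3248
1520 = 010111110000
→ & → 010010110000 = 1200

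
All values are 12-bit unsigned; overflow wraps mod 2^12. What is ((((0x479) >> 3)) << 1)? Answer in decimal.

286

0x479 = 010001111001
→ >> 3 → 000010001111 = 143
→ << 1 (mod 2^12) → 000100011110 = 286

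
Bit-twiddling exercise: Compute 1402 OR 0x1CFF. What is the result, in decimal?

1402 = 0010101111010
0x1CFF = 1110011111111
 OR → 1110111111111 = 7679

7679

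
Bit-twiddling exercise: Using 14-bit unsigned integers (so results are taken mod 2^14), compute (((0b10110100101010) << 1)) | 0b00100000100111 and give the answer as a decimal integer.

0b10110100101010 = 10110100101010
→ << 1 (mod 2^14) → 01101001010100 = 6740
0b00100000100111 = 00100000100111
→ | → 01101001110111 = 6775

6775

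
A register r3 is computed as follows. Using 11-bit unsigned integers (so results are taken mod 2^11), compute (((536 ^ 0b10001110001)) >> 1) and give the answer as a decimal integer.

536 = 01000011000
0b10001110001 = 10001110001
→ ^ → 11001101001 = 1641
→ >> 1 → 01100110100 = 820

820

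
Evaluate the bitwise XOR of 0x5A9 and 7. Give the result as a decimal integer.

1454

0x5A9 = 10110101001
7 = 00000000111
XOR → 10110101110 = 1454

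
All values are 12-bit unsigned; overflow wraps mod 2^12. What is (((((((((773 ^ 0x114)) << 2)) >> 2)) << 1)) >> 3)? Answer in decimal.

132

773 = 001100000101
0x114 = 000100010100
→ ^ → 001000010001 = 529
→ << 2 (mod 2^12) → 100001000100 = 2116
→ >> 2 → 001000010001 = 529
→ << 1 (mod 2^12) → 010000100010 = 1058
→ >> 3 → 000010000100 = 132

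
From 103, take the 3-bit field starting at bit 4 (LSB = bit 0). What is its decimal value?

v = 0001100111
Shift right by 4: 000110
Mask low 3 bits: 110 = 6

6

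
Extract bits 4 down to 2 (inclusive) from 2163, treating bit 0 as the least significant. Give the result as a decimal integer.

v = 00100001110011
Shift right by 2: 001000011100
Mask low 3 bits: 100 = 4

4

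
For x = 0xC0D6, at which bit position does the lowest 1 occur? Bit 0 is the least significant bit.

0xC0D6 = 1100000011010110
Trailing zeros: 1, so the lowest set bit is bit 1 (value 2).

1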